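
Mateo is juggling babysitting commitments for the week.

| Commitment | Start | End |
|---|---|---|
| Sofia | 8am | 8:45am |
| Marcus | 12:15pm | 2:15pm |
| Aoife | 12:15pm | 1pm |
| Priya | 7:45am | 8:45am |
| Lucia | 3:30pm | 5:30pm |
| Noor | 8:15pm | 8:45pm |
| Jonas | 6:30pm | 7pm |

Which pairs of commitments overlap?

Aoife & Marcus, Priya & Sofia

Sorted by start: Priya, Sofia, Aoife, Marcus, Lucia, Jonas, Noor.
Sofia starts before Priya ends → Priya and Sofia overlap.
Aoife starts after Priya ends, so Priya has no further overlaps.
Aoife starts after Sofia ends, so Sofia has no further overlaps.
Marcus starts before Aoife ends → Aoife and Marcus overlap.
Lucia starts after Aoife ends, so Aoife has no further overlaps.
Lucia starts after Marcus ends, so Marcus has no further overlaps.
Jonas starts after Lucia ends, so Lucia has no further overlaps.
Noor starts after Jonas ends.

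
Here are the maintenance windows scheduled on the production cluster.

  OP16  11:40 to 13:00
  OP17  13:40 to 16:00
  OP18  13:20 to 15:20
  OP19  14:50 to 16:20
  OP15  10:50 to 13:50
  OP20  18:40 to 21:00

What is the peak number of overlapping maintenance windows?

Sort all start/end points and keep a running count:
10:50 start OP15 → 1
11:40 start OP16 → 2
13:00 end OP16 → 1
13:20 start OP18 → 2
13:40 start OP17 → 3
13:50 end OP15 → 2
14:50 start OP19 → 3
15:20 end OP18 → 2
16:00 end OP17 → 1
16:20 end OP19 → 0
18:40 start OP20 → 1
21:00 end OP20 → 0
Peak is 3, at 13:40 (OP15, OP17, OP18).

3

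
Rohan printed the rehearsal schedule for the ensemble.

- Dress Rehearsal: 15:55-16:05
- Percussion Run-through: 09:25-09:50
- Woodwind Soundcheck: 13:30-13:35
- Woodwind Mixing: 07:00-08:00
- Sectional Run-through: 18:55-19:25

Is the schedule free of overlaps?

Yes

Check each pair: they overlap iff neither finishes before the other starts.
Sorted by start: Woodwind Mixing, Percussion Run-through, Woodwind Soundcheck, Dress Rehearsal, Sectional Run-through.
Percussion Run-through starts after Woodwind Mixing ends, so Woodwind Mixing has no further overlaps.
Woodwind Soundcheck starts after Percussion Run-through ends, so Percussion Run-through has no further overlaps.
Dress Rehearsal starts after Woodwind Soundcheck ends, so Woodwind Soundcheck has no further overlaps.
Sectional Run-through starts after Dress Rehearsal ends.
Every pair is clear; the schedule has no overlaps.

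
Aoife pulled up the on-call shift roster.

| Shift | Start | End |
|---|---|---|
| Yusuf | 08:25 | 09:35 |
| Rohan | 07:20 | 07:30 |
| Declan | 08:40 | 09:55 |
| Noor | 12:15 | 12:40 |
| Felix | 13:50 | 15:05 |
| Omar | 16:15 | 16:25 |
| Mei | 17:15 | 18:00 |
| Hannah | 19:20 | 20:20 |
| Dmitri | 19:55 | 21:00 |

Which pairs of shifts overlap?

Declan & Yusuf, Dmitri & Hannah

Sorted by start: Rohan, Yusuf, Declan, Noor, Felix, Omar, Mei, Hannah, Dmitri.
Yusuf starts after Rohan ends — done with Rohan.
Declan starts before Yusuf ends → Yusuf and Declan overlap.
Noor starts after Yusuf ends — done with Yusuf.
Noor starts after Declan ends — done with Declan.
Felix starts after Noor ends — done with Noor.
Omar starts after Felix ends — done with Felix.
Mei starts after Omar ends — done with Omar.
Hannah starts after Mei ends — done with Mei.
Dmitri starts before Hannah ends → Hannah and Dmitri overlap.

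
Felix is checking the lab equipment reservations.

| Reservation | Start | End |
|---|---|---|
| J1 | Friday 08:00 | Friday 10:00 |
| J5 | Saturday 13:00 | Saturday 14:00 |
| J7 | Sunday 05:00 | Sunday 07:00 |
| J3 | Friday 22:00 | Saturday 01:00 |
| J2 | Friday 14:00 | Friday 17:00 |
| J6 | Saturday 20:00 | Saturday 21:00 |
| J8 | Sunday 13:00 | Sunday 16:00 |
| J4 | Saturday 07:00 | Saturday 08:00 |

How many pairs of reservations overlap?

Sorted by start: J1, J2, J3, J4, J5, J6, J7, J8.
J2 starts after J1 ends — done with J1.
J3 starts after J2 ends — done with J2.
J4 starts after J3 ends — done with J3.
J5 starts after J4 ends — done with J4.
J6 starts after J5 ends — done with J5.
J7 starts after J6 ends — done with J6.
J8 starts after J7 ends.
No pair overlaps.

0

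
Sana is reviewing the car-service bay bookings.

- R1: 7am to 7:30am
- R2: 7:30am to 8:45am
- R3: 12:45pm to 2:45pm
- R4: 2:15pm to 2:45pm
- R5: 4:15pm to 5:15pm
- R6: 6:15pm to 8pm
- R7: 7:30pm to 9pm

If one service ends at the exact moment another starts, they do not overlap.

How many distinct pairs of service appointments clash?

Check each pair: they overlap iff neither finishes before the other starts.
Sorted by start: R1, R2, R3, R4, R5, R6, R7.
R2 starts exactly when R1 ends (back-to-back, no overlap); R1 is clear from here.
R3 starts after R2 ends; R2 is clear from here.
R4 starts before R3 ends → R3 and R4 overlap.
R5 starts after R3 ends; R3 is clear from here.
R5 starts after R4 ends; R4 is clear from here.
R6 starts after R5 ends; R5 is clear from here.
R7 starts before R6 ends → R6 and R7 overlap.
Overlapping pairs: R3 & R4, R6 & R7 — 2 in total.

2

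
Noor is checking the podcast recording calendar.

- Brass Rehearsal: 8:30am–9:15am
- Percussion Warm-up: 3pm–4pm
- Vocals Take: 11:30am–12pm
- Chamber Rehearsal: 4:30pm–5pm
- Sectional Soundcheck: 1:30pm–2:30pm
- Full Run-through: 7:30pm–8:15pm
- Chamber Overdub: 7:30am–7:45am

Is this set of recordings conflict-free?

Sorted by start: Chamber Overdub, Brass Rehearsal, Vocals Take, Sectional Soundcheck, Percussion Warm-up, Chamber Rehearsal, Full Run-through.
Brass Rehearsal starts after Chamber Overdub ends, so nothing later overlaps Chamber Overdub either.
Vocals Take starts after Brass Rehearsal ends, so nothing later overlaps Brass Rehearsal either.
Sectional Soundcheck starts after Vocals Take ends, so nothing later overlaps Vocals Take either.
Percussion Warm-up starts after Sectional Soundcheck ends, so nothing later overlaps Sectional Soundcheck either.
Chamber Rehearsal starts after Percussion Warm-up ends, so nothing later overlaps Percussion Warm-up either.
Full Run-through starts after Chamber Rehearsal ends.
Every pair is clear; the schedule has no overlaps.

Yes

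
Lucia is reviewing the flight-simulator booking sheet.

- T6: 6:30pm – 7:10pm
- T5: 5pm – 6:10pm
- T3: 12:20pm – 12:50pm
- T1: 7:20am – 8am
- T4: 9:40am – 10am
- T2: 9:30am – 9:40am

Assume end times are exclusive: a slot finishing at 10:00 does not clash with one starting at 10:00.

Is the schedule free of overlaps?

Yes

Two intervals overlap when each starts before the other ends.
Sorted by start: T1, T2, T4, T3, T5, T6.
T2 starts after T1 ends, so T1 has no further overlaps.
T4 starts exactly when T2 ends (back-to-back, no overlap), so T2 has no further overlaps.
T3 starts after T4 ends, so T4 has no further overlaps.
T5 starts after T3 ends, so T3 has no further overlaps.
T6 starts after T5 ends.
Every pair is clear; the schedule has no overlaps.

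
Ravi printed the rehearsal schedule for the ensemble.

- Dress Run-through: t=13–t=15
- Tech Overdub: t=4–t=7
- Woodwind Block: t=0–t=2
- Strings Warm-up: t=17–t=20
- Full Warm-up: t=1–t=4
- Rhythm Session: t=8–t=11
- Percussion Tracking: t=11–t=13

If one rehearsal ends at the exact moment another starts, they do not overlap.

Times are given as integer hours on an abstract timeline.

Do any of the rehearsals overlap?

Sorted by start: Woodwind Block, Full Warm-up, Tech Overdub, Rhythm Session, Percussion Tracking, Dress Run-through, Strings Warm-up.
Full Warm-up starts before Woodwind Block ends → Woodwind Block and Full Warm-up overlap.
That's a conflict, so the schedule is not conflict-free.

Yes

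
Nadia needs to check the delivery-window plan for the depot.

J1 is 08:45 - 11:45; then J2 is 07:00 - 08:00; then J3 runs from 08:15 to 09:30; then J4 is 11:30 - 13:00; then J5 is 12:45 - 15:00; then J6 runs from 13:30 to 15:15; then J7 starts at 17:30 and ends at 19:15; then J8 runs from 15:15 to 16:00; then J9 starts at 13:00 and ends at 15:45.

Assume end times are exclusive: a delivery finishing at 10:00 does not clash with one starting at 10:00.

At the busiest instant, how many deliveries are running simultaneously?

Walk through starts and ends in time order (an end at T is processed before a start at T):
07:00 start J2 → 1
08:00 end J2 → 0
08:15 start J3 → 1
08:45 start J1 → 2
09:30 end J3 → 1
11:30 start J4 → 2
11:45 end J1 → 1
12:45 start J5 → 2
13:00 end J4 → 1
13:00 start J9 → 2
13:30 start J6 → 3
15:00 end J5 → 2
15:15 end J6 → 1
15:15 start J8 → 2
15:45 end J9 → 1
16:00 end J8 → 0
17:30 start J7 → 1
19:15 end J7 → 0
Peak is 3, at 13:30 (J5, J6, J9).

3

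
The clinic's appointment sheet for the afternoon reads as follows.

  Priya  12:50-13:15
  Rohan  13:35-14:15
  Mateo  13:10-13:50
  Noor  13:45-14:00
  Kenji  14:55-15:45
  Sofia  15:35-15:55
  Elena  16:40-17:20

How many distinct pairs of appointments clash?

5

Sorted by start: Priya, Mateo, Rohan, Noor, Kenji, Sofia, Elena.
Mateo starts before Priya ends → Priya and Mateo overlap.
Rohan starts after Priya ends, so nothing later overlaps Priya either.
Rohan starts before Mateo ends → Mateo and Rohan overlap.
Noor starts before Mateo ends → Mateo and Noor overlap.
Kenji starts after Mateo ends, so nothing later overlaps Mateo either.
Noor starts before Rohan ends → Rohan and Noor overlap.
Kenji starts after Rohan ends, so nothing later overlaps Rohan either.
Kenji starts after Noor ends, so nothing later overlaps Noor either.
Sofia starts before Kenji ends → Kenji and Sofia overlap.
Elena starts after Kenji ends.
Elena starts after Sofia ends.
Overlapping pairs: Kenji & Sofia, Mateo & Noor, Mateo & Priya, Mateo & Rohan, Noor & Rohan — 5 in total.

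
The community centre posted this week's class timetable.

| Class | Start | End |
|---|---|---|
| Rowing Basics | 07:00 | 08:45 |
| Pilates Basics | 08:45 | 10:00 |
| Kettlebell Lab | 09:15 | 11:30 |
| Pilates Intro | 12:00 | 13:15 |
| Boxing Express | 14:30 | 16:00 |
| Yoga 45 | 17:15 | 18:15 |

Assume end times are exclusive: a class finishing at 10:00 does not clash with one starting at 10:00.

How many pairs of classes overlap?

1

Sorted by start: Rowing Basics, Pilates Basics, Kettlebell Lab, Pilates Intro, Boxing Express, Yoga 45.
Pilates Basics starts exactly when Rowing Basics ends (back-to-back, no overlap), so nothing later overlaps Rowing Basics either.
Kettlebell Lab starts before Pilates Basics ends → Pilates Basics and Kettlebell Lab overlap.
Pilates Intro starts after Pilates Basics ends, so nothing later overlaps Pilates Basics either.
Pilates Intro starts after Kettlebell Lab ends, so nothing later overlaps Kettlebell Lab either.
Boxing Express starts after Pilates Intro ends, so nothing later overlaps Pilates Intro either.
Yoga 45 starts after Boxing Express ends.
Overlapping pairs: Kettlebell Lab & Pilates Basics — 1 in total.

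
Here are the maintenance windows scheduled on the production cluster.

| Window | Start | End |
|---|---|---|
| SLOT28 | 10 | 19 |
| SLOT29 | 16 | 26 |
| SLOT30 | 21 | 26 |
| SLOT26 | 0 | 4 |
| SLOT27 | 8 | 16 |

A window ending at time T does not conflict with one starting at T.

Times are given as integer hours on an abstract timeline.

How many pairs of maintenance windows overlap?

3

Two intervals overlap when each starts before the other ends.
Sorted by start: SLOT26, SLOT27, SLOT28, SLOT29, SLOT30.
SLOT27 starts after SLOT26 ends — done with SLOT26.
SLOT28 starts before SLOT27 ends → SLOT27 and SLOT28 overlap.
SLOT29 starts exactly when SLOT27 ends (back-to-back, no overlap) — done with SLOT27.
SLOT29 starts before SLOT28 ends → SLOT28 and SLOT29 overlap.
SLOT30 starts after SLOT28 ends.
SLOT30 starts before SLOT29 ends → SLOT29 and SLOT30 overlap.
Overlapping pairs: SLOT27 & SLOT28, SLOT28 & SLOT29, SLOT29 & SLOT30 — 3 in total.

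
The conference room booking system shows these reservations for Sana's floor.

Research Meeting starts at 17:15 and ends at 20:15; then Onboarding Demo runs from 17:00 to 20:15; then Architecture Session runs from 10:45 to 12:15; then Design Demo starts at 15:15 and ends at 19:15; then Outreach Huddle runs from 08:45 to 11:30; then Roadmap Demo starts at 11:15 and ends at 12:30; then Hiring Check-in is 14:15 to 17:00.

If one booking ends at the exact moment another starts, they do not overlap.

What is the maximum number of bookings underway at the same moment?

Walk through starts and ends in time order (an end at T is processed before a start at T):
08:45 start Outreach Huddle → 1
10:45 start Architecture Session → 2
11:15 start Roadmap Demo → 3
11:30 end Outreach Huddle → 2
12:15 end Architecture Session → 1
12:30 end Roadmap Demo → 0
14:15 start Hiring Check-in → 1
15:15 start Design Demo → 2
17:00 end Hiring Check-in → 1
17:00 start Onboarding Demo → 2
17:15 start Research Meeting → 3
19:15 end Design Demo → 2
20:15 end Onboarding Demo → 1
20:15 end Research Meeting → 0
Peak is 3, at 11:15 (Architecture Session, Outreach Huddle, Roadmap Demo).

3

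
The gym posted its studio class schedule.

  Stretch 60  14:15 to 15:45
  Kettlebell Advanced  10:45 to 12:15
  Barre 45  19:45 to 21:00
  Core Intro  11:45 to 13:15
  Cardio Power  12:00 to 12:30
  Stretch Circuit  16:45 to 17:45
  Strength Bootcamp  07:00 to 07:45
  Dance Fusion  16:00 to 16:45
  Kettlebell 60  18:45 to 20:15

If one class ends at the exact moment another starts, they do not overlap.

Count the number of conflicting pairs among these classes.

4

Two intervals overlap when each starts before the other ends.
Sorted by start: Strength Bootcamp, Kettlebell Advanced, Core Intro, Cardio Power, Stretch 60, Dance Fusion, Stretch Circuit, Kettlebell 60, Barre 45.
Kettlebell Advanced starts after Strength Bootcamp ends; Strength Bootcamp is clear from here.
Core Intro starts before Kettlebell Advanced ends → Kettlebell Advanced and Core Intro overlap.
Cardio Power starts before Kettlebell Advanced ends → Kettlebell Advanced and Cardio Power overlap.
Stretch 60 starts after Kettlebell Advanced ends; Kettlebell Advanced is clear from here.
Cardio Power starts before Core Intro ends → Core Intro and Cardio Power overlap.
Stretch 60 starts after Core Intro ends; Core Intro is clear from here.
Stretch 60 starts after Cardio Power ends; Cardio Power is clear from here.
Dance Fusion starts after Stretch 60 ends; Stretch 60 is clear from here.
Stretch Circuit starts exactly when Dance Fusion ends (back-to-back, no overlap); Dance Fusion is clear from here.
Kettlebell 60 starts after Stretch Circuit ends; Stretch Circuit is clear from here.
Barre 45 starts before Kettlebell 60 ends → Kettlebell 60 and Barre 45 overlap.
Overlapping pairs: Barre 45 & Kettlebell 60, Cardio Power & Core Intro, Cardio Power & Kettlebell Advanced, Core Intro & Kettlebell Advanced — 4 in total.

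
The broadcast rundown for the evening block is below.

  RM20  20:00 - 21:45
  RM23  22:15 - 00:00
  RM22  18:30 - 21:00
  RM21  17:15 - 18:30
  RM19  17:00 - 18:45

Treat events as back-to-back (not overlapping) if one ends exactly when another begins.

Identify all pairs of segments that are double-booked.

RM19 & RM21, RM19 & RM22, RM20 & RM22

Two intervals overlap when each starts before the other ends.
Sorted by start: RM19, RM21, RM22, RM20, RM23.
RM21 starts before RM19 ends → RM19 and RM21 overlap.
RM22 starts before RM19 ends → RM19 and RM22 overlap.
RM20 starts after RM19 ends, so nothing later overlaps RM19 either.
RM22 starts exactly when RM21 ends (back-to-back, no overlap), so nothing later overlaps RM21 either.
RM20 starts before RM22 ends → RM22 and RM20 overlap.
RM23 starts after RM22 ends.
RM23 starts after RM20 ends.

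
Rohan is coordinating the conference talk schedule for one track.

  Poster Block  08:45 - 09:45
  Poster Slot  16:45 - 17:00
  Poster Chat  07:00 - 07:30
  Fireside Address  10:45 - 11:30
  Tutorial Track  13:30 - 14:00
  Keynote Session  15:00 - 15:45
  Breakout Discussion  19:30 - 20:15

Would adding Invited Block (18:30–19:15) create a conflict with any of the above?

No — it doesn't clash with anything

Poster Chat: ends 07:30 at or before Invited Block starts 18:30 → clear.
Poster Block: ends 09:45 at or before Invited Block starts 18:30 → clear.
Fireside Address: ends 11:30 at or before Invited Block starts 18:30 → clear.
Tutorial Track: ends 14:00 at or before Invited Block starts 18:30 → clear.
Keynote Session: ends 15:45 at or before Invited Block starts 18:30 → clear.
Poster Slot: ends 17:00 at or before Invited Block starts 18:30 → clear.
Breakout Discussion: starts 19:30 at or after Invited Block ends 19:15 → clear.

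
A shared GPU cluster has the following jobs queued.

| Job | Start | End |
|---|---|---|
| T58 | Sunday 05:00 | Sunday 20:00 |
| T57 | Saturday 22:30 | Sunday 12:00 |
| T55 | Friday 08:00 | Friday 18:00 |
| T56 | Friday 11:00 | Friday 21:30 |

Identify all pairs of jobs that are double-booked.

Sorted by start: T55, T56, T57, T58.
T56 starts before T55 ends → T55 and T56 overlap.
T57 starts after T55 ends; T55 is clear from here.
T57 starts after T56 ends; T56 is clear from here.
T58 starts before T57 ends → T57 and T58 overlap.

T55 & T56, T57 & T58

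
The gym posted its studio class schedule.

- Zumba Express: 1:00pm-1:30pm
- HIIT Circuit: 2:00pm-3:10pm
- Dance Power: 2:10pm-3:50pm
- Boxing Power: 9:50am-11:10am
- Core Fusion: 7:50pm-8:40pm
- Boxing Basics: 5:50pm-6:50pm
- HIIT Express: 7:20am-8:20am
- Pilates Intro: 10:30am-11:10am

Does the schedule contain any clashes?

Sorted by start: HIIT Express, Boxing Power, Pilates Intro, Zumba Express, HIIT Circuit, Dance Power, Boxing Basics, Core Fusion.
Boxing Power starts after HIIT Express ends — done with HIIT Express.
Pilates Intro starts before Boxing Power ends → Boxing Power and Pilates Intro overlap.
That's a conflict, so the schedule is not conflict-free.

Yes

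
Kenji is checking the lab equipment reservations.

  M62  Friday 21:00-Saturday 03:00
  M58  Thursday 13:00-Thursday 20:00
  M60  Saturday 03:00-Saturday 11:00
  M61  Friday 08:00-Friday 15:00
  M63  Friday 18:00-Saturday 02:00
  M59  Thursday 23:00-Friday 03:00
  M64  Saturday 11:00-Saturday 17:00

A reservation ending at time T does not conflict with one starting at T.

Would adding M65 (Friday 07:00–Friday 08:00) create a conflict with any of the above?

M58: ends Thursday 20:00 at or before M65 starts Friday 07:00 → clear.
M59: ends Friday 03:00 at or before M65 starts Friday 07:00 → clear.
M61: starts Friday 08:00 at or after M65 ends Friday 08:00 → clear.
M63: starts Friday 18:00 at or after M65 ends Friday 08:00 → clear.
M62: starts Friday 21:00 at or after M65 ends Friday 08:00 → clear.
M60: starts Saturday 03:00 at or after M65 ends Friday 08:00 → clear.
M64: starts Saturday 11:00 at or after M65 ends Friday 08:00 → clear.

No — it doesn't clash with anything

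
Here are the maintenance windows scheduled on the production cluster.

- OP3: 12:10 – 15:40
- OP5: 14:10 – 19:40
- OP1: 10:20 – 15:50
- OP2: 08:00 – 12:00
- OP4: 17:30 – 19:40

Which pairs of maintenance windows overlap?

Sorted by start: OP2, OP1, OP3, OP5, OP4.
OP1 starts before OP2 ends → OP2 and OP1 overlap.
OP3 starts after OP2 ends, so nothing later overlaps OP2 either.
OP3 starts before OP1 ends → OP1 and OP3 overlap.
OP5 starts before OP1 ends → OP1 and OP5 overlap.
OP4 starts after OP1 ends.
OP5 starts before OP3 ends → OP3 and OP5 overlap.
OP4 starts after OP3 ends.
OP4 starts before OP5 ends → OP5 and OP4 overlap.

OP1 & OP2, OP1 & OP3, OP1 & OP5, OP3 & OP5, OP4 & OP5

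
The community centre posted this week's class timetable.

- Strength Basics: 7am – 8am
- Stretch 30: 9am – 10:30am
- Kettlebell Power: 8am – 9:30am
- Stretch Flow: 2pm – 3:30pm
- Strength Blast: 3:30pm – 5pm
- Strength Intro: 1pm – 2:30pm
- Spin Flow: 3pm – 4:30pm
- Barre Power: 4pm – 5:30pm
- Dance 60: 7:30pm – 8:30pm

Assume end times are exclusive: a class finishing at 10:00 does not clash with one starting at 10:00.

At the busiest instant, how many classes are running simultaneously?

Walk through starts and ends in time order (an end at T is processed before a start at T):
7am start Strength Basics → 1
8am end Strength Basics → 0
8am start Kettlebell Power → 1
9am start Stretch 30 → 2
9:30am end Kettlebell Power → 1
10:30am end Stretch 30 → 0
1pm start Strength Intro → 1
2pm start Stretch Flow → 2
2:30pm end Strength Intro → 1
3pm start Spin Flow → 2
3:30pm end Stretch Flow → 1
3:30pm start Strength Blast → 2
4pm start Barre Power → 3
4:30pm end Spin Flow → 2
5pm end Strength Blast → 1
5:30pm end Barre Power → 0
7:30pm start Dance 60 → 1
8:30pm end Dance 60 → 0
Peak is 3, at 4pm (Barre Power, Spin Flow, Strength Blast).

3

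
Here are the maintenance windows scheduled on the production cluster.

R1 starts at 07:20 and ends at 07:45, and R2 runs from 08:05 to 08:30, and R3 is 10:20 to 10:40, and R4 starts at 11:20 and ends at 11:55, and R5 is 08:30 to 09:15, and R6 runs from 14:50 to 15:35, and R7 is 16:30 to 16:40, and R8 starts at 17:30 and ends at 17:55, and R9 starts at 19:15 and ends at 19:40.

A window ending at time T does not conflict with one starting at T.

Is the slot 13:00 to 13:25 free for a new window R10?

Yes — the slot is free

R1: ends 07:45 at or before R10 starts 13:00 → clear.
R2: ends 08:30 at or before R10 starts 13:00 → clear.
R5: ends 09:15 at or before R10 starts 13:00 → clear.
R3: ends 10:40 at or before R10 starts 13:00 → clear.
R4: ends 11:55 at or before R10 starts 13:00 → clear.
R6: starts 14:50 at or after R10 ends 13:25 → clear.
R7: starts 16:30 at or after R10 ends 13:25 → clear.
R8: starts 17:30 at or after R10 ends 13:25 → clear.
R9: starts 19:15 at or after R10 ends 13:25 → clear.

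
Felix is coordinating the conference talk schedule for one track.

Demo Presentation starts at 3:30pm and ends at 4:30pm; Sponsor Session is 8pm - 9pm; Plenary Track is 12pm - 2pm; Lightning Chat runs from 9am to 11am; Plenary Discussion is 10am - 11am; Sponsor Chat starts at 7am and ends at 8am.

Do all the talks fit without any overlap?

Sorted by start: Sponsor Chat, Lightning Chat, Plenary Discussion, Plenary Track, Demo Presentation, Sponsor Session.
Lightning Chat starts after Sponsor Chat ends — done with Sponsor Chat.
Plenary Discussion starts before Lightning Chat ends → Lightning Chat and Plenary Discussion overlap.
That's a conflict, so the schedule is not conflict-free.

No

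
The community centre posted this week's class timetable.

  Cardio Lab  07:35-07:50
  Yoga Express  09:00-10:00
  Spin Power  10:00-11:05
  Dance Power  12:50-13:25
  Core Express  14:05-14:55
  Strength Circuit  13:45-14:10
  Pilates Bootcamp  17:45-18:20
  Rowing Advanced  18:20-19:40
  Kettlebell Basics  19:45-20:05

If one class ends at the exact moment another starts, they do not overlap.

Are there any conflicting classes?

Yes

Two intervals overlap when each starts before the other ends.
Sorted by start: Cardio Lab, Yoga Express, Spin Power, Dance Power, Strength Circuit, Core Express, Pilates Bootcamp, Rowing Advanced, Kettlebell Basics.
Yoga Express starts after Cardio Lab ends — done with Cardio Lab.
Spin Power starts exactly when Yoga Express ends (back-to-back, no overlap) — done with Yoga Express.
Dance Power starts after Spin Power ends — done with Spin Power.
Strength Circuit starts after Dance Power ends — done with Dance Power.
Core Express starts before Strength Circuit ends → Strength Circuit and Core Express overlap.
That's a conflict, so the schedule is not conflict-free.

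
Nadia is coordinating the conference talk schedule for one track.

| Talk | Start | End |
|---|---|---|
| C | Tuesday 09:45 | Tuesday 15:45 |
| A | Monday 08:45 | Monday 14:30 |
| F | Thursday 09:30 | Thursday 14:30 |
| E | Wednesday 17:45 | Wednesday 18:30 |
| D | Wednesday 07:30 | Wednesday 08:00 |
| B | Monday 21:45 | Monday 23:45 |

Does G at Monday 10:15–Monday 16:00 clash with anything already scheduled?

Yes — it overlaps A

A: starts Monday 08:45 before G ends Monday 16:00, and ends Monday 14:30 after G starts Monday 10:15 → overlap.
B: starts Monday 21:45 at or after G ends Monday 16:00 → clear.
C: starts Tuesday 09:45 at or after G ends Monday 16:00 → clear.
D: starts Wednesday 07:30 at or after G ends Monday 16:00 → clear.
E: starts Wednesday 17:45 at or after G ends Monday 16:00 → clear.
F: starts Thursday 09:30 at or after G ends Monday 16:00 → clear.
G overlaps A.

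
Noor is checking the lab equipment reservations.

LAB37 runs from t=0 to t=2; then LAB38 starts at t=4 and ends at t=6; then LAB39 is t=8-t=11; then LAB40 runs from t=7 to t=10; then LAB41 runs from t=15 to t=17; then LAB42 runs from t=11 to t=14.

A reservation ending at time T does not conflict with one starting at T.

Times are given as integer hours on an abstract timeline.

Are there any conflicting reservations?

Yes

Sorted by start: LAB37, LAB38, LAB40, LAB39, LAB42, LAB41.
LAB38 starts after LAB37 ends, so nothing later overlaps LAB37 either.
LAB40 starts after LAB38 ends, so nothing later overlaps LAB38 either.
LAB39 starts before LAB40 ends → LAB40 and LAB39 overlap.
That's a conflict, so the schedule is not conflict-free.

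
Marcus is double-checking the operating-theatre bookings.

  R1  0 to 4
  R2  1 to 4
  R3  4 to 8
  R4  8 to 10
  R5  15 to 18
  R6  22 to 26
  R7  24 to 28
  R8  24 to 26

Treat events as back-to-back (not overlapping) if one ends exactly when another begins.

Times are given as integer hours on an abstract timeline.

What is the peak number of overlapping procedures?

Sort all start/end points and keep a running count:
0 start R1 → 1
1 start R2 → 2
4 end R1 → 1
4 end R2 → 0
4 start R3 → 1
8 end R3 → 0
8 start R4 → 1
10 end R4 → 0
15 start R5 → 1
18 end R5 → 0
22 start R6 → 1
24 start R7 → 2
24 start R8 → 3
26 end R6 → 2
26 end R8 → 1
28 end R7 → 0
Peak is 3, at 24 (R6, R7, R8).

3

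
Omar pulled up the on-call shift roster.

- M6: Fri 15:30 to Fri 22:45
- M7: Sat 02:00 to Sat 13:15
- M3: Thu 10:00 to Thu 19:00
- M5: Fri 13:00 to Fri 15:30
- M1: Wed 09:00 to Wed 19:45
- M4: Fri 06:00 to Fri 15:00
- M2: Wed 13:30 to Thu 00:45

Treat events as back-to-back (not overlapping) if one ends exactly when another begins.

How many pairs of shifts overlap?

Sorted by start: M1, M2, M3, M4, M5, M6, M7.
M2 starts before M1 ends → M1 and M2 overlap.
M3 starts after M1 ends — done with M1.
M3 starts after M2 ends — done with M2.
M4 starts after M3 ends — done with M3.
M5 starts before M4 ends → M4 and M5 overlap.
M6 starts after M4 ends — done with M4.
M6 starts exactly when M5 ends (back-to-back, no overlap) — done with M5.
M7 starts after M6 ends.
Overlapping pairs: M1 & M2, M4 & M5 — 2 in total.

2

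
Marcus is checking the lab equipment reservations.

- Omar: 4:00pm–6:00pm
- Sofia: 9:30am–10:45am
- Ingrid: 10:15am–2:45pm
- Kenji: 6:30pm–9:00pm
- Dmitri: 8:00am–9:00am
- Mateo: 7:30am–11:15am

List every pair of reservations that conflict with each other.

Sorted by start: Mateo, Dmitri, Sofia, Ingrid, Omar, Kenji.
Dmitri starts before Mateo ends → Mateo and Dmitri overlap.
Sofia starts before Mateo ends → Mateo and Sofia overlap.
Ingrid starts before Mateo ends → Mateo and Ingrid overlap.
Omar starts after Mateo ends, so Mateo has no further overlaps.
Sofia starts after Dmitri ends, so Dmitri has no further overlaps.
Ingrid starts before Sofia ends → Sofia and Ingrid overlap.
Omar starts after Sofia ends, so Sofia has no further overlaps.
Omar starts after Ingrid ends, so Ingrid has no further overlaps.
Kenji starts after Omar ends.

Dmitri & Mateo, Ingrid & Mateo, Ingrid & Sofia, Mateo & Sofia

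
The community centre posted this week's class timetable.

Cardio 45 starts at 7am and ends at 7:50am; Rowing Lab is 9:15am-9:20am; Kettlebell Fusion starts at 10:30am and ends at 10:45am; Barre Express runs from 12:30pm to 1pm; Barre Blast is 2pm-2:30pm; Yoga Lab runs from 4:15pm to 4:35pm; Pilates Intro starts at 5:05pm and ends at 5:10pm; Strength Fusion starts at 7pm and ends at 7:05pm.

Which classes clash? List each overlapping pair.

Sorted by start: Cardio 45, Rowing Lab, Kettlebell Fusion, Barre Express, Barre Blast, Yoga Lab, Pilates Intro, Strength Fusion.
Rowing Lab starts after Cardio 45 ends; Cardio 45 is clear from here.
Kettlebell Fusion starts after Rowing Lab ends; Rowing Lab is clear from here.
Barre Express starts after Kettlebell Fusion ends; Kettlebell Fusion is clear from here.
Barre Blast starts after Barre Express ends; Barre Express is clear from here.
Yoga Lab starts after Barre Blast ends; Barre Blast is clear from here.
Pilates Intro starts after Yoga Lab ends; Yoga Lab is clear from here.
Strength Fusion starts after Pilates Intro ends.

none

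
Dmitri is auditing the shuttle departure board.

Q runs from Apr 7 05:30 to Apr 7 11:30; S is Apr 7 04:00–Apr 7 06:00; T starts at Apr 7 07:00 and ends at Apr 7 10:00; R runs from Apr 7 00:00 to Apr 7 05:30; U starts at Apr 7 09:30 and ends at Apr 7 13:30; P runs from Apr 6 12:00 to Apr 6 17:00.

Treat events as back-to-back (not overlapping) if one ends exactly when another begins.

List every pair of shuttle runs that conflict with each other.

Sorted by start: P, R, S, Q, T, U.
R starts after P ends; P is clear from here.
S starts before R ends → R and S overlap.
Q starts exactly when R ends (back-to-back, no overlap); R is clear from here.
Q starts before S ends → S and Q overlap.
T starts after S ends; S is clear from here.
T starts before Q ends → Q and T overlap.
U starts before Q ends → Q and U overlap.
U starts before T ends → T and U overlap.

Q & S, Q & T, Q & U, R & S, T & U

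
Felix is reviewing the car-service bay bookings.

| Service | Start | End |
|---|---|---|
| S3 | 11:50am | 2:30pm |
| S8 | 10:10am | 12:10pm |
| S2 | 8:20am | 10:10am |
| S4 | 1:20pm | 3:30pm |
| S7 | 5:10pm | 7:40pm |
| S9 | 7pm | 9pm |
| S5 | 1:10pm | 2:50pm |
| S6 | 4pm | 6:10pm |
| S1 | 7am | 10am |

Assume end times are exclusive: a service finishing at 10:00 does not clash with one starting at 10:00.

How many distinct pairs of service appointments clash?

Check each pair: they overlap iff neither finishes before the other starts.
Sorted by start: S1, S2, S8, S3, S5, S4, S6, S7, S9.
S2 starts before S1 ends → S1 and S2 overlap.
S8 starts after S1 ends; S1 is clear from here.
S8 starts exactly when S2 ends (back-to-back, no overlap); S2 is clear from here.
S3 starts before S8 ends → S8 and S3 overlap.
S5 starts after S8 ends; S8 is clear from here.
S5 starts before S3 ends → S3 and S5 overlap.
S4 starts before S3 ends → S3 and S4 overlap.
S6 starts after S3 ends; S3 is clear from here.
S4 starts before S5 ends → S5 and S4 overlap.
S6 starts after S5 ends; S5 is clear from here.
S6 starts after S4 ends; S4 is clear from here.
S7 starts before S6 ends → S6 and S7 overlap.
S9 starts after S6 ends.
S9 starts before S7 ends → S7 and S9 overlap.
Overlapping pairs: S1 & S2, S3 & S4, S3 & S5, S3 & S8, S4 & S5, S6 & S7, S7 & S9 — 7 in total.

7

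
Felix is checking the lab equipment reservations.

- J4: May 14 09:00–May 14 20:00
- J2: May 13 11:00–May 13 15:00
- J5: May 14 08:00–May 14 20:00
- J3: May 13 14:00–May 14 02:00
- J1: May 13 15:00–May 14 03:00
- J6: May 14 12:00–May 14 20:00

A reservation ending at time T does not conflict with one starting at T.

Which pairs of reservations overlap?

Check each pair: they overlap iff neither finishes before the other starts.
Sorted by start: J2, J3, J1, J5, J4, J6.
J3 starts before J2 ends → J2 and J3 overlap.
J1 starts exactly when J2 ends (back-to-back, no overlap); J2 is clear from here.
J1 starts before J3 ends → J3 and J1 overlap.
J5 starts after J3 ends; J3 is clear from here.
J5 starts after J1 ends; J1 is clear from here.
J4 starts before J5 ends → J5 and J4 overlap.
J6 starts before J5 ends → J5 and J6 overlap.
J6 starts before J4 ends → J4 and J6 overlap.

J1 & J3, J2 & J3, J4 & J5, J4 & J6, J5 & J6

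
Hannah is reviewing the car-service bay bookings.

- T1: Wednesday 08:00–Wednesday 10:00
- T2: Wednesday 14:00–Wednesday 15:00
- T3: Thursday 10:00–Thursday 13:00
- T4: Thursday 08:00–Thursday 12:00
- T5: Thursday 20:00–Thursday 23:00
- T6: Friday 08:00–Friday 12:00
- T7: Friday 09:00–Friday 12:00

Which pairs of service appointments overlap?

Check each pair: they overlap iff neither finishes before the other starts.
Sorted by start: T1, T2, T4, T3, T5, T6, T7.
T2 starts after T1 ends — done with T1.
T4 starts after T2 ends — done with T2.
T3 starts before T4 ends → T4 and T3 overlap.
T5 starts after T4 ends — done with T4.
T5 starts after T3 ends — done with T3.
T6 starts after T5 ends — done with T5.
T7 starts before T6 ends → T6 and T7 overlap.

T3 & T4, T6 & T7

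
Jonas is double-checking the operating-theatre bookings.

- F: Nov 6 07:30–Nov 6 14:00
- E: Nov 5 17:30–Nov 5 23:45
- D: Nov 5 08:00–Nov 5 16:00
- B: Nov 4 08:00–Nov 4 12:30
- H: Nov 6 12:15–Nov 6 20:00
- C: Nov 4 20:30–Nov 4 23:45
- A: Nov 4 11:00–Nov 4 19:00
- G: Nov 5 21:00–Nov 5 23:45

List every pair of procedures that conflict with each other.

A & B, E & G, F & H

Check each pair: they overlap iff neither finishes before the other starts.
Sorted by start: B, A, C, D, E, G, F, H.
A starts before B ends → B and A overlap.
C starts after B ends; B is clear from here.
C starts after A ends; A is clear from here.
D starts after C ends; C is clear from here.
E starts after D ends; D is clear from here.
G starts before E ends → E and G overlap.
F starts after E ends; E is clear from here.
F starts after G ends; G is clear from here.
H starts before F ends → F and H overlap.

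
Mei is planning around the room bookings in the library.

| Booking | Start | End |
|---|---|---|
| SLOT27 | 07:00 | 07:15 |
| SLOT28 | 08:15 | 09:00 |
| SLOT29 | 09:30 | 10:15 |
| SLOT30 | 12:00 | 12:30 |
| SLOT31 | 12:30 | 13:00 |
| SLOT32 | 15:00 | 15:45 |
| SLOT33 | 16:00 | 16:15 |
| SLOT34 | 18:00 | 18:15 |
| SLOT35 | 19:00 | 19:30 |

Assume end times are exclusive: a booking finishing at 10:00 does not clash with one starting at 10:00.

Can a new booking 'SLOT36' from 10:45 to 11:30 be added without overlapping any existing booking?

SLOT27: ends 07:15 at or before SLOT36 starts 10:45 → clear.
SLOT28: ends 09:00 at or before SLOT36 starts 10:45 → clear.
SLOT29: ends 10:15 at or before SLOT36 starts 10:45 → clear.
SLOT30: starts 12:00 at or after SLOT36 ends 11:30 → clear.
SLOT31: starts 12:30 at or after SLOT36 ends 11:30 → clear.
SLOT32: starts 15:00 at or after SLOT36 ends 11:30 → clear.
SLOT33: starts 16:00 at or after SLOT36 ends 11:30 → clear.
SLOT34: starts 18:00 at or after SLOT36 ends 11:30 → clear.
SLOT35: starts 19:00 at or after SLOT36 ends 11:30 → clear.

Yes — the slot is free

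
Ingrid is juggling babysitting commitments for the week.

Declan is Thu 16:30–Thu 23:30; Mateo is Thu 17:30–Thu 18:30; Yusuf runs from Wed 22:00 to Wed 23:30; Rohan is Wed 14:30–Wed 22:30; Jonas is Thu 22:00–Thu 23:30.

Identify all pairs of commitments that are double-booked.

Sorted by start: Rohan, Yusuf, Declan, Mateo, Jonas.
Yusuf starts before Rohan ends → Rohan and Yusuf overlap.
Declan starts after Rohan ends — done with Rohan.
Declan starts after Yusuf ends — done with Yusuf.
Mateo starts before Declan ends → Declan and Mateo overlap.
Jonas starts before Declan ends → Declan and Jonas overlap.
Jonas starts after Mateo ends.

Declan & Jonas, Declan & Mateo, Rohan & Yusuf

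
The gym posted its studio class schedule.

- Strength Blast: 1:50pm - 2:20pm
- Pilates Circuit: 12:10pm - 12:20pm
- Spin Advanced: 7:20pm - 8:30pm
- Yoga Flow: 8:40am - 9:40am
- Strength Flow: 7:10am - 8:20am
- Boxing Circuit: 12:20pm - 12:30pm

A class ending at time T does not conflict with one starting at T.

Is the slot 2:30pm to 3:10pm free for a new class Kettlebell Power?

Strength Flow: ends 8:20am at or before Kettlebell Power starts 2:30pm → clear.
Yoga Flow: ends 9:40am at or before Kettlebell Power starts 2:30pm → clear.
Pilates Circuit: ends 12:20pm at or before Kettlebell Power starts 2:30pm → clear.
Boxing Circuit: ends 12:30pm at or before Kettlebell Power starts 2:30pm → clear.
Strength Blast: ends 2:20pm at or before Kettlebell Power starts 2:30pm → clear.
Spin Advanced: starts 7:20pm at or after Kettlebell Power ends 3:10pm → clear.

Yes — the slot is free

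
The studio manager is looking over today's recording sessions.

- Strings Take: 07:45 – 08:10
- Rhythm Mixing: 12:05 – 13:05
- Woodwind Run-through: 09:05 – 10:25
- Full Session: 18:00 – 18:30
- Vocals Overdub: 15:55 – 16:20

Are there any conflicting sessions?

No

Two intervals overlap when each starts before the other ends.
Sorted by start: Strings Take, Woodwind Run-through, Rhythm Mixing, Vocals Overdub, Full Session.
Woodwind Run-through starts after Strings Take ends, so nothing later overlaps Strings Take either.
Rhythm Mixing starts after Woodwind Run-through ends, so nothing later overlaps Woodwind Run-through either.
Vocals Overdub starts after Rhythm Mixing ends, so nothing later overlaps Rhythm Mixing either.
Full Session starts after Vocals Overdub ends.
Every pair is clear; the schedule has no overlaps.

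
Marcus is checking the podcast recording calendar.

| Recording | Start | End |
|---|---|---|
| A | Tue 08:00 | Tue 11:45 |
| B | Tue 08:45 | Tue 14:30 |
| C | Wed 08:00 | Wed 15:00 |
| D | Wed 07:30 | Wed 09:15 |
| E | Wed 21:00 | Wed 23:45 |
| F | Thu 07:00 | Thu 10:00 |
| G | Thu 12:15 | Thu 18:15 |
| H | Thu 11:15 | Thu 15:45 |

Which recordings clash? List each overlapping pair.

Sorted by start: A, B, D, C, E, F, H, G.
B starts before A ends → A and B overlap.
D starts after A ends, so nothing later overlaps A either.
D starts after B ends, so nothing later overlaps B either.
C starts before D ends → D and C overlap.
E starts after D ends, so nothing later overlaps D either.
E starts after C ends, so nothing later overlaps C either.
F starts after E ends, so nothing later overlaps E either.
H starts after F ends, so nothing later overlaps F either.
G starts before H ends → H and G overlap.

A & B, C & D, G & H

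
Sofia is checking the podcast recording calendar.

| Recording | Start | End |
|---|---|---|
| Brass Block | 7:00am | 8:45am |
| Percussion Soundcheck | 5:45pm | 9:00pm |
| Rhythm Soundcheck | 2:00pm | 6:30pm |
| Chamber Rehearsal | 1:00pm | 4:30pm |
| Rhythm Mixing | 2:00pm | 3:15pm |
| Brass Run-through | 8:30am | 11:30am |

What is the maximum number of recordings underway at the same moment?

3

Sort all start/end points and keep a running count:
7:00am start Brass Block → 1
8:30am start Brass Run-through → 2
8:45am end Brass Block → 1
11:30am end Brass Run-through → 0
1:00pm start Chamber Rehearsal → 1
2:00pm start Rhythm Mixing → 2
2:00pm start Rhythm Soundcheck → 3
3:15pm end Rhythm Mixing → 2
4:30pm end Chamber Rehearsal → 1
5:45pm start Percussion Soundcheck → 2
6:30pm end Rhythm Soundcheck → 1
9:00pm end Percussion Soundcheck → 0
Peak is 3, at 2:00pm (Chamber Rehearsal, Rhythm Mixing, Rhythm Soundcheck).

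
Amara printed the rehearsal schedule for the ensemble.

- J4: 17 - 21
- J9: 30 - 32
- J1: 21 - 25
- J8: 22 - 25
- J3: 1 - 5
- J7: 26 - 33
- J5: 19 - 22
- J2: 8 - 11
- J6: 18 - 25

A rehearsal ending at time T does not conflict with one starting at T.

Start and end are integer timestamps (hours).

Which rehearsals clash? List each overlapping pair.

J1 & J5, J1 & J6, J1 & J8, J4 & J5, J4 & J6, J5 & J6, J6 & J8, J7 & J9

Check each pair: they overlap iff neither finishes before the other starts.
Sorted by start: J3, J2, J4, J6, J5, J1, J8, J7, J9.
J2 starts after J3 ends, so J3 has no further overlaps.
J4 starts after J2 ends, so J2 has no further overlaps.
J6 starts before J4 ends → J4 and J6 overlap.
J5 starts before J4 ends → J4 and J5 overlap.
J1 starts exactly when J4 ends (back-to-back, no overlap), so J4 has no further overlaps.
J5 starts before J6 ends → J6 and J5 overlap.
J1 starts before J6 ends → J6 and J1 overlap.
J8 starts before J6 ends → J6 and J8 overlap.
J7 starts after J6 ends, so J6 has no further overlaps.
J1 starts before J5 ends → J5 and J1 overlap.
J8 starts exactly when J5 ends (back-to-back, no overlap), so J5 has no further overlaps.
J8 starts before J1 ends → J1 and J8 overlap.
J7 starts after J1 ends, so J1 has no further overlaps.
J7 starts after J8 ends, so J8 has no further overlaps.
J9 starts before J7 ends → J7 and J9 overlap.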